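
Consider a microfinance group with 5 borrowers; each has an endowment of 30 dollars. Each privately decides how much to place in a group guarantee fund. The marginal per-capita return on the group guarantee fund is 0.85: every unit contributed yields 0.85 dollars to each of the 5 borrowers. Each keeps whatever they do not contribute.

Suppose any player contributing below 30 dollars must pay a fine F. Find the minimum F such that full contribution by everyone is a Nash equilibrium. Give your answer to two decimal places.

4.50 dollars

Given the others contribute fully, the best deviation is to contribute 0 (any partial contribution still incurs the fine and gives up units whose private return 0.85 is below 1).
Deviating from 30 to 0 saves 30 dollars but forfeits the deviator's share of the drop in the group guarantee fund: 0.85 × 30 = 25.50.
So the deviation gain is 30 − 25.50 = 4.50, and the fine must be at least 4.50 dollars to wipe it out.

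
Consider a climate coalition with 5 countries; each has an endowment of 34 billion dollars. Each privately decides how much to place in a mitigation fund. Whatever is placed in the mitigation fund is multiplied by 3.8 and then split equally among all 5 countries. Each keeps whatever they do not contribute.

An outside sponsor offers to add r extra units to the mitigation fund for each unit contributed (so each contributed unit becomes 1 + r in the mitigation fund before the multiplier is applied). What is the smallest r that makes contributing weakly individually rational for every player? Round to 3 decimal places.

0.316

With matching at rate r, one contributed unit becomes (1 + r) in the mitigation fund and returns 3.8 × (1 + r) / 5 to the contributor.
Setting this equal to 1: 1 + r = 5/3.8 = 1.3158.
So the minimum matching rate is r = 1.3158 − 1 = 0.316.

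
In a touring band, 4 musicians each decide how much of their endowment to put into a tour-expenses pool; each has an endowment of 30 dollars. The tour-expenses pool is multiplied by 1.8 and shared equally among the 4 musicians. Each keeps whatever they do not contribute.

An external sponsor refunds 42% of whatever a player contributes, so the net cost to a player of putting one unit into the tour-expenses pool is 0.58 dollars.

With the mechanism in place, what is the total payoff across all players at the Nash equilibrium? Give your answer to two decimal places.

120.00 dollars

With the mechanism, a contributed unit returns (1.8/4) / 0.58 = 0.7759 per unit of net cost — still below 1 — so contributing 0 remains dominant for every player.
Everyone keeps their endowment and the group total is 4 × 30 = 120.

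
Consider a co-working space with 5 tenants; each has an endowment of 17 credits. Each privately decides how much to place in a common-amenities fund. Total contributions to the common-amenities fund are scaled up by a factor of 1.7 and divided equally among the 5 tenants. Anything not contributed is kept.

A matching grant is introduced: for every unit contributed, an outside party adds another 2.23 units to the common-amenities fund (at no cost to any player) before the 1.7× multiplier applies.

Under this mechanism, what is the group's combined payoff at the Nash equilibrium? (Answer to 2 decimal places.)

466.74 credits

The effective private return per unit is now 1.7 × 3.23 / 5 = 1.0982 > 1, so every player's dominant strategy flips to full contribution.
At the Nash equilibrium everyone contributes 17. Group total payoff = 1.7 × 3.23 × 85 = 466.74.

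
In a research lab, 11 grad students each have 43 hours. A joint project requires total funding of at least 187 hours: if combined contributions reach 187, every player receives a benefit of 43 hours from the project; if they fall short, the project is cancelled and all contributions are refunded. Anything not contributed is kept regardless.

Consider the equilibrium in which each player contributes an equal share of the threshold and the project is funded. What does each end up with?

Equal share of the threshold: 187/11 = 17.
At this profile no one gains by cutting their contribution: any cut drops the total below 187, the project is cancelled, contributions are refunded, and the deviator ends with 43, which is less than 43 − 17 + 43 = 69. Contributing more than 17 just wastes the excess. So contributing exactly 17 is a best response.
Each player's payoff: 43 − 17 + 43 = 69.

69 hours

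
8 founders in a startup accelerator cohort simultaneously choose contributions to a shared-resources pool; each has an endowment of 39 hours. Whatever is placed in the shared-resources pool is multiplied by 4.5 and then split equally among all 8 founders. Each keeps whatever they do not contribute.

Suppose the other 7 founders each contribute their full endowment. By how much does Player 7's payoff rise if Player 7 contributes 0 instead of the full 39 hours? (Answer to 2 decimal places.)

Switching from a contribution of 39 to 0 lets Player 7 keep an extra 39 hours, but lowers the shared-resources pool by 39, which costs Player 7 their own share of that drop: 4.5/8 × 39 = 21.94.
Net gain = 39 − 21.94 = 17.06. The private return per contributed unit (0.5625) is below 1, so free-riding is indeed the best response regardless of what the others do.

17.06 hours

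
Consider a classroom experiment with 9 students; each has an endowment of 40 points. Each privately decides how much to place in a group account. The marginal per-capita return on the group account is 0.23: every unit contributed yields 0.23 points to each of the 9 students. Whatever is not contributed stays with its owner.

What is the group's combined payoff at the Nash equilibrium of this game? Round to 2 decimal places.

The private return per contributed unit is 0.23 < 1, so contributing 0 is dominant for every player. At the Nash equilibrium everyone keeps their 40, and the group total is 9 × 40 = 360.

360.00 points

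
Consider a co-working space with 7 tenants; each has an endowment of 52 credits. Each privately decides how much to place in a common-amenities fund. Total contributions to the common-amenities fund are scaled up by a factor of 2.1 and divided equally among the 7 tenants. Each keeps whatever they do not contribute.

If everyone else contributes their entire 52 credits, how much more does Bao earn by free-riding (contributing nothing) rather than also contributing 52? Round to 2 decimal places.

Switching from a contribution of 52 to 0 lets Bao keep an extra 52 credits, but lowers the common-amenities fund by 52, which costs Bao their own share of that drop: 2.1/7 × 52 = 15.60.
Net gain = 52 − 15.60 = 36.40. The private return per contributed unit (0.3000) is below 1, so free-riding is indeed the best response regardless of what the others do.

36.40 credits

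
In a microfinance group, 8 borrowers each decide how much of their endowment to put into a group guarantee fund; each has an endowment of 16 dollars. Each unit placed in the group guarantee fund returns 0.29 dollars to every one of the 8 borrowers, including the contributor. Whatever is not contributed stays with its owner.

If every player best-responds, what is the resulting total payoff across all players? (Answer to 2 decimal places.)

The private return per contributed unit is 0.29 < 1, so contributing 0 is dominant for every player. At the Nash equilibrium everyone keeps their 16, and the group total is 8 × 16 = 128.

128.00 dollars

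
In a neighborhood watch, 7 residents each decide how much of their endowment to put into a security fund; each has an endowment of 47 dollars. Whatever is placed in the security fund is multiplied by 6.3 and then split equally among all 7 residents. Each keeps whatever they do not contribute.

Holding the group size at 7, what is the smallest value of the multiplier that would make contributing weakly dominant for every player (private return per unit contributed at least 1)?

7

A contributed unit returns (multiplier)/7 to its contributor.
This reaches 1 exactly when the multiplier is 7.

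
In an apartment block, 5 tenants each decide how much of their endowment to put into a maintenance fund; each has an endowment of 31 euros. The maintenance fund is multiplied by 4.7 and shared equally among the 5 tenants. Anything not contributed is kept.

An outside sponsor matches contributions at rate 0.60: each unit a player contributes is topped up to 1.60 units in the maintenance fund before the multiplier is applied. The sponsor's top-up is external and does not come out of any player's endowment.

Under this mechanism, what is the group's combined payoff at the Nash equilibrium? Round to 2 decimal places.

1165.60 euros

The effective private return per unit is now 4.7 × 1.60 / 5 = 1.5040 > 1, so every player's dominant strategy flips to full contribution.
So the Nash equilibrium is full contribution by all 5; the group earns 4.7 × 1.60 × 155 = 1165.60.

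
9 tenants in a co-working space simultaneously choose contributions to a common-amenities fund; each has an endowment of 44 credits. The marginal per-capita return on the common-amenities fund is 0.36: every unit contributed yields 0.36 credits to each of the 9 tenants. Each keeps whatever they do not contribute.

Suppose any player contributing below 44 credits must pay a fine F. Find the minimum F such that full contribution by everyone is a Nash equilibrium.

28.16 credits

Given the others contribute fully, the best deviation is to contribute 0 (any partial contribution still incurs the fine and gives up units whose private return 0.36 is below 1).
Deviating from 44 to 0 saves 44 credits but forfeits the deviator's share of the drop in the common-amenities fund: 0.36 × 44 = 15.84.
So the deviation gain is 44 − 15.84 = 28.16, and the fine must be at least 28.16 credits to wipe it out.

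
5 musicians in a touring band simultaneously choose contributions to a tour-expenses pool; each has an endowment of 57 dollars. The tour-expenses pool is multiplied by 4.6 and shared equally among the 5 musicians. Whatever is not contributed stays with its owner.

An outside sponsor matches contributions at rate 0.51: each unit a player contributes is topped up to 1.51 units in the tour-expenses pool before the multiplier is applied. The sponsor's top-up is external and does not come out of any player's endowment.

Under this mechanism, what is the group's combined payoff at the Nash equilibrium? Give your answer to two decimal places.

1979.61 dollars

The effective private return per unit is now 4.6 × 1.51 / 5 = 1.3892 > 1, so every player's dominant strategy flips to full contribution.
At the Nash equilibrium everyone contributes 57. Group total payoff = 4.6 × 1.51 × 285 = 1979.61.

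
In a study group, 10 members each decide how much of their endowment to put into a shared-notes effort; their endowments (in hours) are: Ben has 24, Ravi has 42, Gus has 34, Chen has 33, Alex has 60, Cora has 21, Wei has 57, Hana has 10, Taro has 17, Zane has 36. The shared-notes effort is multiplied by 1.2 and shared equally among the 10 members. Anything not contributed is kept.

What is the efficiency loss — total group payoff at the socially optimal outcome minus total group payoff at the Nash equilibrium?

66.80 hours

The private return per contributed unit is 1.2/10 = 0.1200 < 1 for every player regardless of endowment, so the Nash equilibrium is zero contribution and the group total is Σ E_j = 24 + 42 + 34 + 33 + 60 + 21 + 57 + 10 + 17 + 36 = 334.
Each contributed unit returns 1.200 to the group, so the social optimum is full contribution by everyone: group total = 1.200 × 334 = 400.80.
Efficiency loss = (1.200 − 1) × 334 = 66.80.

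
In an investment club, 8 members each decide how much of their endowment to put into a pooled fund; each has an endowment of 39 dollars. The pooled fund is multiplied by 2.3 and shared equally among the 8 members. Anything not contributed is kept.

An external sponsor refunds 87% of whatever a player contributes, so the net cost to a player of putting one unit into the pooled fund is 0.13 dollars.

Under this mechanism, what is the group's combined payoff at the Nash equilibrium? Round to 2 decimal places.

989.04 dollars

With the mechanism, a contributed unit returns (2.3/8) / 0.13 = 2.2115 per unit of net cost to the contributor — now above 1 — so contributing fully is weakly dominant for every player.
So the Nash equilibrium is full contribution by all 8; the group earns 8 × (39 × 0.87 + 2.3 × 39) = 989.04.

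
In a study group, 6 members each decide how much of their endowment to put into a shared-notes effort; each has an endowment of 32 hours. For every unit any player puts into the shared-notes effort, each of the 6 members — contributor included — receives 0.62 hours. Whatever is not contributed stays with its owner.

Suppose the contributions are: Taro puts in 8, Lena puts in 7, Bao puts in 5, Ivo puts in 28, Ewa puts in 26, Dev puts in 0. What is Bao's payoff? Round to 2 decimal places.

72.88 hours

Total contributed: 8 + 7 + 5 + 28 + 26 + 0 = 74.
Each receives 0.62 × 74 = 45.88 from the shared-notes effort.
Bao keeps 32 − 5 = 27, so Bao's payoff is 27 + 45.88 = 72.88.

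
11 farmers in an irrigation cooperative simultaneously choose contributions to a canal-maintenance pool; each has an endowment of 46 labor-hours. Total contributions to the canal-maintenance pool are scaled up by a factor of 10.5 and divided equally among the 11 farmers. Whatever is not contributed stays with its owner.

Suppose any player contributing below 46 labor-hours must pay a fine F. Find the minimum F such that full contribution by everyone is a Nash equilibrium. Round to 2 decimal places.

2.09 labor-hours

Given the others contribute fully, the best deviation is to contribute 0 (any partial contribution still incurs the fine and gives up units whose private return 0.9545 is below 1).
Deviating from 46 to 0 saves 46 labor-hours but forfeits the deviator's share of the drop in the canal-maintenance pool: 10.5/11 × 46 = 43.91.
So the deviation gain is 46 − 43.91 = 2.09, and the fine must be at least 2.09 labor-hours to wipe it out.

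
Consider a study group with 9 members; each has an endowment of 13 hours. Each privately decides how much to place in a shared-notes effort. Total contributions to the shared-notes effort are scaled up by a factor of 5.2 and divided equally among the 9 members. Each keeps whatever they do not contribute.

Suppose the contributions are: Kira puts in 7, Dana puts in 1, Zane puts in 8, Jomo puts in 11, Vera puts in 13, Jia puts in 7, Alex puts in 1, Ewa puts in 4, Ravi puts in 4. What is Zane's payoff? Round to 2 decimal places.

Total contributed: 7 + 1 + 8 + 11 + 13 + 7 + 1 + 4 + 4 = 56.
Each receives 5.2 × 56 / 9 = 32.36 from the shared-notes effort.
Zane keeps 13 − 8 = 5, so Zane's payoff is 5 + 32.36 = 37.36.

37.36 hours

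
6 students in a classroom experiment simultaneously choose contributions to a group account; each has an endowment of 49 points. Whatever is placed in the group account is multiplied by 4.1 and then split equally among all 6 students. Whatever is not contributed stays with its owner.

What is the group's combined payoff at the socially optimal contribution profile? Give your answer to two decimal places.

1205.40 points

Each contributed unit returns 4.100 to the group as a whole (0.6833 to each of 6 players), which exceeds 1, so the social optimum is full contribution: group total = 4.100 × 294 = 1205.40.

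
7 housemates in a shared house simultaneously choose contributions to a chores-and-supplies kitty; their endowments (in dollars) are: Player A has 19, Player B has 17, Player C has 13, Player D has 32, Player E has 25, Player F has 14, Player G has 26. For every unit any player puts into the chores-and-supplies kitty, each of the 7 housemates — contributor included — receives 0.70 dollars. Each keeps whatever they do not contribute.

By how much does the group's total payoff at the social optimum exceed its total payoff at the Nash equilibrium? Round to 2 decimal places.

The private return per contributed unit is 0.70 < 1 for everyone, so the Nash equilibrium is zero contribution and the group total is Σ E_j = 19 + 17 + 13 + 32 + 25 + 14 + 26 = 146.
Each contributed unit returns 4.900 to the group, so the social optimum is full contribution by everyone: group total = 4.900 × 146 = 715.40.
Efficiency loss = (4.900 − 1) × 146 = 569.40.

569.40 dollars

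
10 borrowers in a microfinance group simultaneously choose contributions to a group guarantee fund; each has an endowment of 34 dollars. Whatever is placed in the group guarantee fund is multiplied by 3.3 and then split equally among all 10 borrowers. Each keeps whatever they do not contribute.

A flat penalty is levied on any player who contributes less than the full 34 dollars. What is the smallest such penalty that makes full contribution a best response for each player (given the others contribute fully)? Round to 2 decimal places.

Given the others contribute fully, the best deviation is to contribute 0 (any partial contribution still incurs the fine and gives up units whose private return 0.3300 is below 1).
Deviating from 34 to 0 saves 34 dollars but forfeits the deviator's share of the drop in the group guarantee fund: 3.3/10 × 34 = 11.22.
So the deviation gain is 34 − 11.22 = 22.78, and the fine must be at least 22.78 dollars to wipe it out.

22.78 dollars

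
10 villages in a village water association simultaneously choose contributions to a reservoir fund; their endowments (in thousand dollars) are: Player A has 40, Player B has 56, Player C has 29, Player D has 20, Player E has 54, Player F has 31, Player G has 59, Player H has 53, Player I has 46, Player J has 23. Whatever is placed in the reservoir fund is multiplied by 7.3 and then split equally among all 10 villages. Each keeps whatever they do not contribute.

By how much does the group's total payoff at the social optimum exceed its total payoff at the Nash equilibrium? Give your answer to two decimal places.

2589.30 thousand dollars

The private return per contributed unit is 7.3/10 = 0.7300 < 1 for every player regardless of endowment, so the Nash equilibrium is zero contribution and the group total is Σ E_j = 40 + 56 + 29 + 20 + 54 + 31 + 59 + 53 + 46 + 23 = 411.
Each contributed unit returns 7.300 to the group, so the social optimum is full contribution by everyone: group total = 7.300 × 411 = 3000.30.
Efficiency loss = (7.300 − 1) × 411 = 2589.30.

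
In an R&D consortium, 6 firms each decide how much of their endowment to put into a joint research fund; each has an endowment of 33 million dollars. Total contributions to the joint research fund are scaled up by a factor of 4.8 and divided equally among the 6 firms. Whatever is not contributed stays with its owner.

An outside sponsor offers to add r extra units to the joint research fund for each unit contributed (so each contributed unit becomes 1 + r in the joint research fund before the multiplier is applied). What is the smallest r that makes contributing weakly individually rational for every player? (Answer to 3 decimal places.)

With matching at rate r, one contributed unit becomes (1 + r) in the joint research fund and returns 4.8 × (1 + r) / 6 to the contributor.
Setting this equal to 1: 1 + r = 6/4.8 = 1.2500.
So the minimum matching rate is r = 1.2500 − 1 = 0.250.

0.250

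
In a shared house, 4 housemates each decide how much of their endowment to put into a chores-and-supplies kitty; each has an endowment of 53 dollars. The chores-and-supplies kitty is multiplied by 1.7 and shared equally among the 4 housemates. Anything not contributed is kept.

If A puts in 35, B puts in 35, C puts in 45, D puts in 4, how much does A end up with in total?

Total contributed: 35 + 35 + 45 + 4 = 119.
Each receives 1.7 × 119 / 4 = 50.58 from the chores-and-supplies kitty.
A keeps 53 − 35 = 18, so A's payoff is 18 + 50.58 = 68.58.

68.58 dollars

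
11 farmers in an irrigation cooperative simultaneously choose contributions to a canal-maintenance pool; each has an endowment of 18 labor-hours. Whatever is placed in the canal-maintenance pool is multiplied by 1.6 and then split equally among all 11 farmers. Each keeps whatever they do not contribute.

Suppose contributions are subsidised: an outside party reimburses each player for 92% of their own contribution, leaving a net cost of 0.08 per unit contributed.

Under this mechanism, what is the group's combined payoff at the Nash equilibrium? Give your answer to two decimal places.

498.96 labor-hours

The effective private return per unit is now (1.6/11) / 0.08 = 1.8182 > 1, so every player's dominant strategy flips to full contribution.
So the Nash equilibrium is full contribution by all 11; the group earns 11 × (18 × 0.92 + 1.6 × 18) = 498.96.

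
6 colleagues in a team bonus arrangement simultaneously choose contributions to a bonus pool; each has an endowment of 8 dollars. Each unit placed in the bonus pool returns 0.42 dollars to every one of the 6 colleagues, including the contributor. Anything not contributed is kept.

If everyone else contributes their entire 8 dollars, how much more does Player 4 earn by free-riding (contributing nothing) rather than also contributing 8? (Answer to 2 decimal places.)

Switching from a contribution of 8 to 0 lets Player 4 keep an extra 8 dollars, but lowers the bonus pool by 8, which costs Player 4 their own share of that drop: 0.42 × 8 = 3.36.
Net gain = 8 − 3.36 = 4.64. The private return per contributed unit (0.42) is below 1, so free-riding is indeed the best response regardless of what the others do.

4.64 dollars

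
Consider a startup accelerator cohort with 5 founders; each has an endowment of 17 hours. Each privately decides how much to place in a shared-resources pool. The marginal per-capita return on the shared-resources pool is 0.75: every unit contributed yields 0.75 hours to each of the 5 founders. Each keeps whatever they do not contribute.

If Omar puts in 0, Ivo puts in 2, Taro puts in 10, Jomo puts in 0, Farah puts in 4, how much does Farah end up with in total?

Total contributed: 0 + 2 + 10 + 0 + 4 = 16.
Each receives 0.75 × 16 = 12.00 from the shared-resources pool.
Farah keeps 17 − 4 = 13, so Farah's payoff is 13 + 12.00 = 25.00.

25.00 hours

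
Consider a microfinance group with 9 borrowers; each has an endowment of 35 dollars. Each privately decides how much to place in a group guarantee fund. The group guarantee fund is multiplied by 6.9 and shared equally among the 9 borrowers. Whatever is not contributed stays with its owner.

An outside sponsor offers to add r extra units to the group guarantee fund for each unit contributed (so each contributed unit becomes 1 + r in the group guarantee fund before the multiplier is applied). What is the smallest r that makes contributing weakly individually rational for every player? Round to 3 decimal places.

0.304

With matching at rate r, one contributed unit becomes (1 + r) in the group guarantee fund and returns 6.9 × (1 + r) / 9 to the contributor.
Setting this equal to 1: 1 + r = 9/6.9 = 1.3043.
So the minimum matching rate is r = 1.3043 − 1 = 0.304.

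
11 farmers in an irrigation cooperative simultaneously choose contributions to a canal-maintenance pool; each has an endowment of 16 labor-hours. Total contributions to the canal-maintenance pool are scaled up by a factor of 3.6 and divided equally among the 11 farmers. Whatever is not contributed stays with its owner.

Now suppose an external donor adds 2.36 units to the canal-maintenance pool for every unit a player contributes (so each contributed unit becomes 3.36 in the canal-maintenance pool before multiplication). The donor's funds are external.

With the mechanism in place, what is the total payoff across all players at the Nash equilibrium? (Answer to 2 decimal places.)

The effective private return per unit is now 3.6 × 3.36 / 11 = 1.0996 > 1, so every player's dominant strategy flips to full contribution.
At the Nash equilibrium everyone contributes 16. Group total payoff = 3.6 × 3.36 × 176 = 2128.90.

2128.90 labor-hours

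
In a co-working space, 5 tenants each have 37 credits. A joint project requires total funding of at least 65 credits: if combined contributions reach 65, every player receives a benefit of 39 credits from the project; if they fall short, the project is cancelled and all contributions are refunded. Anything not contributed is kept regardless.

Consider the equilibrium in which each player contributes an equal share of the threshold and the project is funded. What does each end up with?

63 credits

Equal share of the threshold: 65/5 = 13.
At this profile no one gains by cutting their contribution: any cut drops the total below 65, the project is cancelled, contributions are refunded, and the deviator ends with 37, which is less than 37 − 13 + 39 = 63. Contributing more than 13 just wastes the excess. So contributing exactly 13 is a best response.
Each player's payoff: 37 − 13 + 39 = 63.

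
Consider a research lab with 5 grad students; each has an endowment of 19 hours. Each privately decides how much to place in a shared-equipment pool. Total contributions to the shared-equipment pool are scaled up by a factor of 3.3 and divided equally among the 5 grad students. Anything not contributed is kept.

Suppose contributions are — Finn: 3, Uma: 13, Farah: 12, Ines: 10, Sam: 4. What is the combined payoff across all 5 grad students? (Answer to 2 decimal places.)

191.60 hours

Total contributed: 3 + 13 + 12 + 10 + 4 = 42; total kept: 5 × 19 − 42 = 53.
The shared-equipment pool pays out 3.3 × 42 = 138.60 in aggregate.
Group total = 53 + 138.60 = 191.60.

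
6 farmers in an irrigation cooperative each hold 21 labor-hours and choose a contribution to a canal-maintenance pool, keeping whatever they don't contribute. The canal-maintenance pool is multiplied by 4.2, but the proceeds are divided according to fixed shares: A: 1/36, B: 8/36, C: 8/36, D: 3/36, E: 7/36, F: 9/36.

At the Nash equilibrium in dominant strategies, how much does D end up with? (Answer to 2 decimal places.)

Each unit j contributes comes back to j as 4.2 × (j's share), so j prefers to contribute only if that share exceeds 1/4.2 = 0.2381; otherwise keeping the unit dominates.
F alone (share 9/36) is above the threshold, contributing 21; the remaining 5 contribute 0. Total contributed: 21.
D keeps 21 and receives 4.2 × 21 × 3/36 = 7.35 from the canal-maintenance pool, for a payoff of 28.35.

28.35 labor-hours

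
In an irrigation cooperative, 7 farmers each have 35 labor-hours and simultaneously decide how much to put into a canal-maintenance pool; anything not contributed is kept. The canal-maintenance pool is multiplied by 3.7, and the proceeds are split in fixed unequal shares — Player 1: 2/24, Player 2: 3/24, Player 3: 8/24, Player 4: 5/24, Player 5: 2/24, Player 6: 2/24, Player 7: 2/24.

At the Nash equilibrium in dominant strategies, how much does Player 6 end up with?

45.79 labor-hours

Player j's private return per contributed unit is 3.7 × (j's share). Contributing is weakly dominant for j when that share is at least 1/3.7 = 0.2703, and contributing 0 is dominant otherwise.
The only share above 0.2703 is Player 3's 8/24, contributing 35; the remaining 6 contribute 0. Total contributed: 35.
Player 6 keeps 35 and receives 3.7 × 35 × 2/24 = 10.79 from the canal-maintenance pool, for a payoff of 45.79.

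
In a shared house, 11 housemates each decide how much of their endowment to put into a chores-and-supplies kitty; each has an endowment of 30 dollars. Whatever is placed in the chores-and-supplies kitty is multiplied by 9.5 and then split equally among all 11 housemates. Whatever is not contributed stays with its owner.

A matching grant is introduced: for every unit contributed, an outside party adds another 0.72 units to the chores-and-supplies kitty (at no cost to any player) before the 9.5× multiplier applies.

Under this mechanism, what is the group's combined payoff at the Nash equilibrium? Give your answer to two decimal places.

Under the mechanism each unit contributed yields 9.5 × 1.72 / 11 = 1.4855 back to its contributor per unit of net cost, which exceeds 1, making full contribution the dominant choice for everyone.
At the Nash equilibrium everyone contributes 30. Group total payoff = 9.5 × 1.72 × 330 = 5392.20.

5392.20 dollars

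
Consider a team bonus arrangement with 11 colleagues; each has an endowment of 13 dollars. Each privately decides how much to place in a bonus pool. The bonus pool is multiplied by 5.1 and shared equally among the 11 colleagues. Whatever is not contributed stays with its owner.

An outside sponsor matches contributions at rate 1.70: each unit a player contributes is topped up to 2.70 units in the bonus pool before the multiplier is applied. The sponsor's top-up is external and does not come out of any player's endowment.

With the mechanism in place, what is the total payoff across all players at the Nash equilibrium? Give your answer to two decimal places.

With the mechanism, a contributed unit returns 5.1 × 2.70 / 11 = 1.2518 per unit of net cost to the contributor — now above 1 — so contributing fully is weakly dominant for every player.
So the Nash equilibrium is full contribution by all 11; the group earns 5.1 × 2.70 × 143 = 1969.11.

1969.11 dollars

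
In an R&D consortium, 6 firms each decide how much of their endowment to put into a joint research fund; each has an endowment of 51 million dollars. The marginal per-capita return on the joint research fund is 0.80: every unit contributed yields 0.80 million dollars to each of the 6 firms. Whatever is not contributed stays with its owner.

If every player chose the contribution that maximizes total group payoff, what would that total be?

Each contributed unit returns 4.800 to the group as a whole (0.80 to each of 6 players), which exceeds 1, so the social optimum is full contribution: group total = 4.800 × 306 = 1468.80.

1468.80 million dollars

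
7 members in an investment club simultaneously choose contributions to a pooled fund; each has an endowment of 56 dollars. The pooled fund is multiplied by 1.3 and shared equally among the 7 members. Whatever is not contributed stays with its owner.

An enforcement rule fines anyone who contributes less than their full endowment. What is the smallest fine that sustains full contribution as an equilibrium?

45.60 dollars

Given the others contribute fully, the best deviation is to contribute 0 (any partial contribution still incurs the fine and gives up units whose private return 0.1857 is below 1).
Deviating from 56 to 0 saves 56 dollars but forfeits the deviator's share of the drop in the pooled fund: 1.3/7 × 56 = 10.40.
So the deviation gain is 56 − 10.40 = 45.60, and the fine must be at least 45.60 dollars to wipe it out.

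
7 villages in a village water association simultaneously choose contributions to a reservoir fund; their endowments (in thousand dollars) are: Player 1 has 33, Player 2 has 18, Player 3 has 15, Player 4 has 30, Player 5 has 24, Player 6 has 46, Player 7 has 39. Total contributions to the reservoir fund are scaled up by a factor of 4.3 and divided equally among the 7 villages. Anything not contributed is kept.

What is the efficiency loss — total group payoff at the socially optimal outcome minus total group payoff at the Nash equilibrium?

The private return per contributed unit is 4.3/7 = 0.6143 < 1 for every player regardless of endowment, so the Nash equilibrium is zero contribution and the group total is Σ E_j = 33 + 18 + 15 + 30 + 24 + 46 + 39 = 205.
Each contributed unit returns 4.300 to the group, so the social optimum is full contribution by everyone: group total = 4.300 × 205 = 881.50.
Efficiency loss = (4.300 − 1) × 205 = 676.50.

676.50 thousand dollars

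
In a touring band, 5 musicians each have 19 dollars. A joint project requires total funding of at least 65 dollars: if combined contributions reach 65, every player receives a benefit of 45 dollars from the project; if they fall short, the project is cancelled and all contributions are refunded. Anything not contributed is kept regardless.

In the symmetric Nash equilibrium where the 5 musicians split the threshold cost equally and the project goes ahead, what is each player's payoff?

51 dollars

Equal share of the threshold: 65/5 = 13.
At this profile no one gains by cutting their contribution: any cut drops the total below 65, the project is cancelled, contributions are refunded, and the deviator ends with 19, which is less than 19 − 13 + 45 = 51. Contributing more than 13 just wastes the excess. So contributing exactly 13 is a best response.
Each player's payoff: 19 − 13 + 45 = 51.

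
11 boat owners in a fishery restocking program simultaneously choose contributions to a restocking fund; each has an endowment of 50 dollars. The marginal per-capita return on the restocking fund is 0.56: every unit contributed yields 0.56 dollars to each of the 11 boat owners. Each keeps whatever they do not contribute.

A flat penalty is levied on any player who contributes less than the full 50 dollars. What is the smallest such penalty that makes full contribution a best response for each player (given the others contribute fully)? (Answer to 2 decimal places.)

22.00 dollars

Given the others contribute fully, the best deviation is to contribute 0 (any partial contribution still incurs the fine and gives up units whose private return 0.56 is below 1).
Deviating from 50 to 0 saves 50 dollars but forfeits the deviator's share of the drop in the restocking fund: 0.56 × 50 = 28.00.
So the deviation gain is 50 − 28.00 = 22.00, and the fine must be at least 22.00 dollars to wipe it out.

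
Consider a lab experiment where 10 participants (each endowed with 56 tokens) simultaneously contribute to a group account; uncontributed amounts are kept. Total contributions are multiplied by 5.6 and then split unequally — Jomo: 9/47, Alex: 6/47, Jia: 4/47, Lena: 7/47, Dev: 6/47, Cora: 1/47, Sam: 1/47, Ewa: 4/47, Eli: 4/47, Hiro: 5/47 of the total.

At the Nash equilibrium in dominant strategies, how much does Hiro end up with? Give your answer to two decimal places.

A player with share s gets back 5.6·s per unit contributed, so full contribution is dominant for anyone with s > 1/5.6 = 0.1786 and zero contribution is dominant for anyone below.
Jomo alone (share 9/47) is above the threshold, contributing 56; the remaining 9 contribute 0. Total contributed: 56.
Hiro keeps 56 and receives 5.6 × 56 × 5/47 = 33.36 from the group account, for a payoff of 89.36.

89.36 tokens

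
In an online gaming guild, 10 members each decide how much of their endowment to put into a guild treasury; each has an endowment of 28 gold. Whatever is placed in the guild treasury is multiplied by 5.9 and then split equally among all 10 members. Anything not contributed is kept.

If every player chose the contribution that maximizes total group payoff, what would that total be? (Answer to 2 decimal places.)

Each contributed unit returns 5.900 to the group as a whole (0.5900 to each of 10 players), which exceeds 1, so the social optimum is full contribution: group total = 5.900 × 280 = 1652.00.

1652.00 gold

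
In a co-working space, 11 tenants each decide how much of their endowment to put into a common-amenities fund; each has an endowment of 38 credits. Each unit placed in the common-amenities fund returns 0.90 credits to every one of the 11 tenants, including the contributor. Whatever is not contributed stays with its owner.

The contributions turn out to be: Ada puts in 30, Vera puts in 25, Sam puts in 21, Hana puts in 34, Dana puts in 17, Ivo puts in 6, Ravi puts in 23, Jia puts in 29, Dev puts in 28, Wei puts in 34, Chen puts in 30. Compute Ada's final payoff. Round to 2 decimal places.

Total contributed: 30 + 25 + 21 + 34 + 17 + 6 + 23 + 29 + 28 + 34 + 30 = 277.
Each receives 0.90 × 277 = 249.30 from the common-amenities fund.
Ada keeps 38 − 30 = 8, so Ada's payoff is 8 + 249.30 = 257.30.

257.30 credits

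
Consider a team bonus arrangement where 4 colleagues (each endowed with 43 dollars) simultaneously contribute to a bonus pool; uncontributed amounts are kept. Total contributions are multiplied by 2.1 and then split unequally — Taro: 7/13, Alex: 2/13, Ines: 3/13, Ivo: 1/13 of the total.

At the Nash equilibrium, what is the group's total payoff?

219.30 dollars

For player j, contributing a unit is worthwhile iff 2.1 × (j's share) ≥ 1, i.e. iff j's share is at least 0.4762.
Taro alone (share 7/13) is above the threshold, contributing 43; the remaining 3 contribute 0. Total contributed: 43.
The bonus pool pays out 2.1 × 43 = 90.30 in total (split across the unequal shares, but the aggregate is all that matters for the group sum).
The 3 free-riders keep 43 each, adding 129. Group total = 129 + 90.30 = 219.30.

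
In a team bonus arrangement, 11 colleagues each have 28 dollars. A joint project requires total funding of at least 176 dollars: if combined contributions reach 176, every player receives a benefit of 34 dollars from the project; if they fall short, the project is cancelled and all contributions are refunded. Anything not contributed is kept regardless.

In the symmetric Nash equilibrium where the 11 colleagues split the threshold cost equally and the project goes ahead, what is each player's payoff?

Equal share of the threshold: 176/11 = 16.
At this profile no one gains by cutting their contribution: any cut drops the total below 176, the project is cancelled, contributions are refunded, and the deviator ends with 28, which is less than 28 − 16 + 34 = 46. Contributing more than 16 just wastes the excess. So contributing exactly 16 is a best response.
Each player's payoff: 28 − 16 + 34 = 46.

46 dollars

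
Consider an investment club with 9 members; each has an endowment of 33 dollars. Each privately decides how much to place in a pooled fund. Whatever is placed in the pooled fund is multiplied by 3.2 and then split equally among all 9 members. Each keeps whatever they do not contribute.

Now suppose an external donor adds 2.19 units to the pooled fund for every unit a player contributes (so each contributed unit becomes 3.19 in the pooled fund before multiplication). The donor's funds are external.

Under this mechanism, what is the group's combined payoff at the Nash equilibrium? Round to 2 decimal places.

With the mechanism, a contributed unit returns 3.2 × 3.19 / 9 = 1.1342 per unit of net cost to the contributor — now above 1 — so contributing fully is weakly dominant for every player.
At the Nash equilibrium everyone contributes 33. Group total payoff = 3.2 × 3.19 × 297 = 3031.78.

3031.78 dollars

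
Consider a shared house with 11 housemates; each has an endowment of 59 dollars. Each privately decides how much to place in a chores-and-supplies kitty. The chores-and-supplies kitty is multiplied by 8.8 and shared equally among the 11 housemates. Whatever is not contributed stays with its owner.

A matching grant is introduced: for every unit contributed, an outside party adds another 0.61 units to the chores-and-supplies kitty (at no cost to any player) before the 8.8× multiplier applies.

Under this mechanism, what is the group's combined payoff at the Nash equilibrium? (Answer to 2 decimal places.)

9195.03 dollars

The effective private return per unit is now 8.8 × 1.61 / 11 = 1.2880 > 1, so every player's dominant strategy flips to full contribution.
So the Nash equilibrium is full contribution by all 11; the group earns 8.8 × 1.61 × 649 = 9195.03.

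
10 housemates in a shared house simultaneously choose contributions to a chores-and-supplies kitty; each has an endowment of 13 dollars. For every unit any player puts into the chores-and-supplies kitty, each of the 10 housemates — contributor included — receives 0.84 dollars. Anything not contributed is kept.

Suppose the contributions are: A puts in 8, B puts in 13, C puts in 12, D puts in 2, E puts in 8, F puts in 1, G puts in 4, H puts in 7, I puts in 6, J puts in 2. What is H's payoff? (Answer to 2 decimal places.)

58.92 dollars

Total contributed: 8 + 13 + 12 + 2 + 8 + 1 + 4 + 7 + 6 + 2 = 63.
Each receives 0.84 × 63 = 52.92 from the chores-and-supplies kitty.
H keeps 13 − 7 = 6, so H's payoff is 6 + 52.92 = 58.92.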